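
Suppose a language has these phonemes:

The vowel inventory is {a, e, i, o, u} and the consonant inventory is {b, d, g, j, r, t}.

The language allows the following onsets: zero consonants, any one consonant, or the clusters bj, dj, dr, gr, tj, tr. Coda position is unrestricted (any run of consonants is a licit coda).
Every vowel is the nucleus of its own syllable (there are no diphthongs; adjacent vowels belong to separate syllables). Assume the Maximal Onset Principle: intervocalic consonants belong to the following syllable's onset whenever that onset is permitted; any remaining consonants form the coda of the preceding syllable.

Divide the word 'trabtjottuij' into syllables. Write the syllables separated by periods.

The vowels are a, o, u, i — 4 nuclei, so 4 syllables.
/a…o/ gap (V1→V2): cluster /btj/ — the longest permitted-onset suffix is /tj/; onset = /tj/, preceding coda = /b/.
/o…u/ gap (V2→V3): /tt/ splits as /t/ + /t/ (/t/ is the longest suffix that is a licit onset).
/u…i/ gap (V3→V4): nothing intervenes; syllable break is V.V.

trab.tjot.tu.ij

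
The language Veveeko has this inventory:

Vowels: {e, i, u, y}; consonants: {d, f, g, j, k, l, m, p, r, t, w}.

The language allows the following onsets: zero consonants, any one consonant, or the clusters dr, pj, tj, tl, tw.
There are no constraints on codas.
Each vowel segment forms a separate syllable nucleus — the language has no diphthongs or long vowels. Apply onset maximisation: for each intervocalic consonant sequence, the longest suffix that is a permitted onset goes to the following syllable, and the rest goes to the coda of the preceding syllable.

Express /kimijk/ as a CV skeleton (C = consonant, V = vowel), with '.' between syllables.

CV.CVCC

Nuclei (vowels): i, i → 2 syllables.
σ1/σ2 boundary: /m/ → onset of the next syllable (single consonants are always licit onsets).
Putting it together: ki.mijk.
Mapping each syllable to C/V: /ki/ → CV, /mijk/ → CVCC.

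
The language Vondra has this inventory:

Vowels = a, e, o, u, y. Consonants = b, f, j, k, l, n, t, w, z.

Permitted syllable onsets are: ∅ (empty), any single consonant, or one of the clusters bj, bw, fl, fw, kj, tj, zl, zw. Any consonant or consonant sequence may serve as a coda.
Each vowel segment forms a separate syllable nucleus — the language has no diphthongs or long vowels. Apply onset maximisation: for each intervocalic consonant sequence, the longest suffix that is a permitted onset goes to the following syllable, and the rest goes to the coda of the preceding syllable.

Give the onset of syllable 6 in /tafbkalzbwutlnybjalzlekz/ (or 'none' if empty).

zl

The vowels are a, a, u, y, a, e — 6 nuclei, so 6 syllables.
V1 /a/ – V2 /a/: /fbk/; trying suffixes from longest down, /k/ is the first permitted one, so coda /fb/ | onset /k/.
V2 /a/ – V3 /u/: /lzbw/ — longest licit onset from the right is /bw/, leaving /lz/ as coda.
V3 /u/ – V4 /y/: /tln/ — longest licit onset from the right is /n/, leaving /tl/ as coda.
V4 /y/ – V5 /a/: /bj/ is a licit onset in full, so it all attaches to the next syllable.
V5 /a/ – V6 /e/: /lzl/; trying suffixes from longest down, /zl/ is the first permitted one, so coda /l/ | onset /zl/.
Syllabification: tafb.kalz.bwutl.ny.bjal.zlekz.
Syllable 6 is /zlekz/: onset /zl/, nucleus /e/, coda /kz/.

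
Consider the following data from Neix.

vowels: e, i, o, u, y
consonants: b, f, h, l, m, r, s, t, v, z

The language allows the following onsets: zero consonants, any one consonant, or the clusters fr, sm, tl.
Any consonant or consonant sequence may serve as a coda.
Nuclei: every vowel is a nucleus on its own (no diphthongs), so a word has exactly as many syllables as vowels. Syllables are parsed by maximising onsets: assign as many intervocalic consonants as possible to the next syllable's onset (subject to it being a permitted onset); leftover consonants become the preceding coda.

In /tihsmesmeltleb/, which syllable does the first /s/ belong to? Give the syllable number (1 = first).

Nuclei (vowels): i, e, e, e → 4 syllables.
Between /i/ (V1) and /e/ (V2): cluster /hsm/ — the longest permitted-onset suffix is /sm/; onset = /sm/, preceding coda = /h/.
Between /e/ (V2) and /e/ (V3): /sm/ is a licit onset in full, so it all attaches to the next syllable.
Between /e/ (V3) and /e/ (V4): cluster /ltl/ — the longest permitted-onset suffix is /tl/; onset = /tl/, preceding coda = /l/.
So the parse is tih.sme.smel.tleb.
The first /s/ is in the onset of syllable 2 (/sme/).

2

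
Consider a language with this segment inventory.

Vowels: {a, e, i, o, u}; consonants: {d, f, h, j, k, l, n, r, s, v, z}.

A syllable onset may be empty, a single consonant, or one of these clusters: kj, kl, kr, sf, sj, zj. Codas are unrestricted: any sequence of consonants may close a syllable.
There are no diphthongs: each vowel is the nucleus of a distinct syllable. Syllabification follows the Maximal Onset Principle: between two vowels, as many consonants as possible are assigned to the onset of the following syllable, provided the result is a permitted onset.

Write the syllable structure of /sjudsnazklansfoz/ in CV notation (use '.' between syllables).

Vowels present: u, a, a, o; each is a nucleus, giving 4 syllables.
σ1/σ2 boundary: cluster /dsn/ — the longest permitted-onset suffix is /n/; onset = /n/, preceding coda = /ds/.
σ2/σ3 boundary: cluster /zkl/ — the longest permitted-onset suffix is /kl/; onset = /kl/, preceding coda = /z/.
σ3/σ4 boundary: /nsf/ — longest licit onset from the right is /sf/, leaving /n/ as coda.
Result: sjuds.naz.klan.sfoz.
Mapping each syllable to C/V: /sjuds/ → CCVCC, /naz/ → CVC, /klan/ → CCVC, /sfoz/ → CCVC.

CCVCC.CVC.CCVC.CCVC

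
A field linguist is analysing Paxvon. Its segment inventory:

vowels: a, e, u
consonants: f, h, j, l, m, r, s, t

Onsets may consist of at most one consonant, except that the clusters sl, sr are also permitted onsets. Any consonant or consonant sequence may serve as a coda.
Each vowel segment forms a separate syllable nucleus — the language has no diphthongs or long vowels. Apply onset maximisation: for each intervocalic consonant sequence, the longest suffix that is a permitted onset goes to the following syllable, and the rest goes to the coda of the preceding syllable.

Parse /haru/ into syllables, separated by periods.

Vowels present: a, u; each is a nucleus, giving 2 syllables.
Between /a/ (V1) and /u/ (V2): /r/ is a single consonant, so it becomes the next onset.

ha.ru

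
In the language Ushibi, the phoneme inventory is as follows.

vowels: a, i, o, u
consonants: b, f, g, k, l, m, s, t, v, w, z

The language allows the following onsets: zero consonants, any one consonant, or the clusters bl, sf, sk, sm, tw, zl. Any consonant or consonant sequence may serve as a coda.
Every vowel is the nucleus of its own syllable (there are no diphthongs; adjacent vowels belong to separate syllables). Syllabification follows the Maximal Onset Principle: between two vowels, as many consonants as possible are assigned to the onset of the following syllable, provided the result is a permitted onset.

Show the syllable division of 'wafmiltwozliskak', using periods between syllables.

waf.mil.two.zli.skak

Nuclei (vowels): a, i, o, i, a → 5 syllables.
/a…i/ gap (V1→V2): cluster /fm/ — the longest permitted-onset suffix is /m/; onset = /m/, preceding coda = /f/.
/i…o/ gap (V2→V3): /ltw/ — longest licit onset from the right is /tw/, leaving /l/ as coda.
/o…i/ gap (V3→V4): cluster /zl/ — /zl/ is itself a permitted onset, so the whole cluster goes right; preceding coda = ∅.
/i…a/ gap (V4→V5): /sk/ — entire cluster is a permitted onset → onset /sk/, coda ∅.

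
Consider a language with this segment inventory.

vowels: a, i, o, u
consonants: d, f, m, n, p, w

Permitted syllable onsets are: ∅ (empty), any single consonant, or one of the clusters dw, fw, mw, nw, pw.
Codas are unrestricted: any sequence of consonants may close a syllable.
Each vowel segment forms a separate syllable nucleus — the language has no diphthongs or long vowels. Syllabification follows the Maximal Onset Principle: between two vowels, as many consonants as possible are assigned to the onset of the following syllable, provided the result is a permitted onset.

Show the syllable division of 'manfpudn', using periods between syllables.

manf.pudn

Vowels present: a, u; each is a nucleus, giving 2 syllables.
V1 /a/ – V2 /u/: /nfp/ — longest licit onset from the right is /p/, leaving /nf/ as coda.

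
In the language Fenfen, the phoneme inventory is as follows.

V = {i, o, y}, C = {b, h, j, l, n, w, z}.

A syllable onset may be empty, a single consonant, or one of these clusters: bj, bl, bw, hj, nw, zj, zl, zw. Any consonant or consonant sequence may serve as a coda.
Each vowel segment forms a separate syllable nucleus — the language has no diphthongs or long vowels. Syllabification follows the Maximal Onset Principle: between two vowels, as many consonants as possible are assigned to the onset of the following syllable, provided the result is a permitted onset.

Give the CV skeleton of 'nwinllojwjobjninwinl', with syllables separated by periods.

Nuclei (vowels): i, o, o, i, i → 5 syllables.
Between /i/ (V1) and /o/ (V2): /nll/ — longest licit onset from the right is /l/, leaving /nl/ as coda.
Between /o/ (V2) and /o/ (V3): cluster /jwj/ — the longest permitted-onset suffix is /j/; onset = /j/, preceding coda = /jw/.
Between /o/ (V3) and /i/ (V4): /bjn/ — longest licit onset from the right is /n/, leaving /bj/ as coda.
Between /i/ (V4) and /i/ (V5): cluster /nw/ — /nw/ is itself a permitted onset, so the whole cluster goes right; preceding coda = ∅.
Putting it together: nwinl.lojw.jobj.ni.nwinl.
Mapping each syllable to C/V: /nwinl/ → CCVCC, /lojw/ → CVCC, /jobj/ → CVCC, /ni/ → CV, /nwinl/ → CCVCC.

CCVCC.CVCC.CVCC.CV.CCVCC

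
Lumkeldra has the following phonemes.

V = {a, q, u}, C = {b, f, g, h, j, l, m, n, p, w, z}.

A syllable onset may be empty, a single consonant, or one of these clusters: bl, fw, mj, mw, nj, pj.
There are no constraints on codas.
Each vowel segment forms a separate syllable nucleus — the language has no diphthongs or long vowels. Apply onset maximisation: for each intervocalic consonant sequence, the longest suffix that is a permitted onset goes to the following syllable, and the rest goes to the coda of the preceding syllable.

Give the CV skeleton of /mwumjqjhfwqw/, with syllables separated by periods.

CCV.CCVCC.CCVC

Nuclei (vowels): u, q, q → 3 syllables.
/u…q/ gap (V1→V2): /mj/ — entire cluster is a permitted onset → onset /mj/, coda ∅.
/q…q/ gap (V2→V3): /jhfw/ splits as /jh/ + /fw/ (/fw/ is the longest suffix that is a licit onset).
So the parse is mwu.mjqjh.fwqw.
Mapping each syllable to C/V: /mwu/ → CCV, /mjqjh/ → CCVCC, /fwqw/ → CCVC.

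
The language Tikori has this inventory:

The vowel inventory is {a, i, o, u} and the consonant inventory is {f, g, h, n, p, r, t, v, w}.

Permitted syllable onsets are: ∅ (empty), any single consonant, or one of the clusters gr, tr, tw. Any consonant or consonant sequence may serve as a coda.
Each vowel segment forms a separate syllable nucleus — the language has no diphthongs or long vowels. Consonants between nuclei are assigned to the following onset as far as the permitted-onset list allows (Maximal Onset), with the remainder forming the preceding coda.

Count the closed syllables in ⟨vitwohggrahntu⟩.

2

Nuclei (vowels): i, o, a, u → 4 syllables.
Between /i/ (V1) and /o/ (V2): cluster /tw/ — /tw/ is itself a permitted onset, so the whole cluster goes right; preceding coda = ∅.
Between /o/ (V2) and /a/ (V3): /hggr/; trying suffixes from longest down, /gr/ is the first permitted one, so coda /hg/ | onset /gr/.
Between /a/ (V3) and /u/ (V4): cluster /hnt/ — the longest permitted-onset suffix is /t/; onset = /t/, preceding coda = /hn/.
Putting it together: vi.twohg.grahn.tu.
Classifying each syllable: /vi/ (open), /twohg/ (closed), /grahn/ (closed), /tu/ (open).
Closed syllables: 2.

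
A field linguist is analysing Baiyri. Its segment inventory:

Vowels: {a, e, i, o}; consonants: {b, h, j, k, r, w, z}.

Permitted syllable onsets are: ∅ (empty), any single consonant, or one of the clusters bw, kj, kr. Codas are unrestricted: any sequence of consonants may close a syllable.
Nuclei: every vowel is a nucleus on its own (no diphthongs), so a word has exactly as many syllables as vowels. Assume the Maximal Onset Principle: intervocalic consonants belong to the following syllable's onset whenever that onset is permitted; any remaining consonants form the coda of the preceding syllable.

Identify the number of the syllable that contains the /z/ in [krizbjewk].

Vowels present: i, e; each is a nucleus, giving 2 syllables.
/i…e/ gap (V1→V2): cluster /zbj/ — the longest permitted-onset suffix is /j/; onset = /j/, preceding coda = /zb/.
Putting it together: krizb.jewk.
The /z/ is in the coda of syllable 1 (/krizb/).

1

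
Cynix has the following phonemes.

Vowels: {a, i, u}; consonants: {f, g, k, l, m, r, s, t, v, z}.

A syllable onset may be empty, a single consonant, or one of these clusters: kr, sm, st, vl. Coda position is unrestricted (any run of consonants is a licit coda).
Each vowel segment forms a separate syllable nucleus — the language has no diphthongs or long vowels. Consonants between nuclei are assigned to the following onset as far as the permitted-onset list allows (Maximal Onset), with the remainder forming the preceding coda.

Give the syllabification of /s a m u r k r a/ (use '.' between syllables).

sa.mur.kra

The vowels are a, u, a — 3 nuclei, so 3 syllables.
Between /a/ (V1) and /u/ (V2): /m/ → onset of the next syllable (single consonants are always licit onsets).
Between /u/ (V2) and /a/ (V3): /rkr/ — longest licit onset from the right is /kr/, leaving /r/ as coda.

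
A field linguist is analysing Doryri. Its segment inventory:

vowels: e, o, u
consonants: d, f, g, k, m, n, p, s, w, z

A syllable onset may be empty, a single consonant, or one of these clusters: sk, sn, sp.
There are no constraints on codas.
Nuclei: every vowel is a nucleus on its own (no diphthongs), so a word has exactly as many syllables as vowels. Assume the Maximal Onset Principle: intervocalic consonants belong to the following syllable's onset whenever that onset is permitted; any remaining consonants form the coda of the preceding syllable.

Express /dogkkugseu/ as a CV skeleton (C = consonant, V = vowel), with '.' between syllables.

The vowels are o, u, e, u — 4 nuclei, so 4 syllables.
σ1/σ2 boundary: /gkk/; trying suffixes from longest down, /k/ is the first permitted one, so coda /gk/ | onset /k/.
σ2/σ3 boundary: cluster /gs/ — the longest permitted-onset suffix is /s/; onset = /s/, preceding coda = /g/.
σ3/σ4 boundary: hiatus — the boundary sits between the two vowels.
Putting it together: dogk.kug.se.u.
Mapping each syllable to C/V: /dogk/ → CVCC, /kug/ → CVC, /se/ → CV, /u/ → V.

CVCC.CVC.CV.V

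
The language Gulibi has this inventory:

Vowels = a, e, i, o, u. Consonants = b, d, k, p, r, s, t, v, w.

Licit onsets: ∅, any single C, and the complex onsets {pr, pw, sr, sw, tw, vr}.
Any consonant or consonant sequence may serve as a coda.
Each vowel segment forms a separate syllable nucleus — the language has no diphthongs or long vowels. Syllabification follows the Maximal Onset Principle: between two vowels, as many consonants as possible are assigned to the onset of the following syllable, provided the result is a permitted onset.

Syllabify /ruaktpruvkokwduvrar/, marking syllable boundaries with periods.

ru.akt.pruv.kokw.du.vrar

The vowels are u, a, u, o, u, a — 6 nuclei, so 6 syllables.
Between /u/ (V1) and /a/ (V2): hiatus — the boundary sits between the two vowels.
Between /a/ (V2) and /u/ (V3): /ktpr/ splits as /kt/ + /pr/ (/pr/ is the longest suffix that is a licit onset).
Between /u/ (V3) and /o/ (V4): /vk/ — longest licit onset from the right is /k/, leaving /v/ as coda.
Between /o/ (V4) and /u/ (V5): /kwd/; trying suffixes from longest down, /d/ is the first permitted one, so coda /kw/ | onset /d/.
Between /u/ (V5) and /a/ (V6): cluster /vr/ — /vr/ is itself a permitted onset, so the whole cluster goes right; preceding coda = ∅.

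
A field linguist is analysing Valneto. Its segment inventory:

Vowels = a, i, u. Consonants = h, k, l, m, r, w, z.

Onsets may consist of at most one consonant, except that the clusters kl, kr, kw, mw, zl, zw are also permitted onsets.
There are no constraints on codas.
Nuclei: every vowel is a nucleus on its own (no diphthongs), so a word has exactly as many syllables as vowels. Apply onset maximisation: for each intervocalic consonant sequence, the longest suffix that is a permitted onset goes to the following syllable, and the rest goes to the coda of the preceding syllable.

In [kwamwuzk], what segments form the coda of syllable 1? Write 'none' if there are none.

none

Nuclei (vowels): a, u → 2 syllables.
σ1/σ2 boundary: /mw/ is a licit onset in full, so it all attaches to the next syllable.
Result: kwa.mwuzk.
Syllable 1 is /kwa/: onset /kw/, nucleus /a/, coda ∅.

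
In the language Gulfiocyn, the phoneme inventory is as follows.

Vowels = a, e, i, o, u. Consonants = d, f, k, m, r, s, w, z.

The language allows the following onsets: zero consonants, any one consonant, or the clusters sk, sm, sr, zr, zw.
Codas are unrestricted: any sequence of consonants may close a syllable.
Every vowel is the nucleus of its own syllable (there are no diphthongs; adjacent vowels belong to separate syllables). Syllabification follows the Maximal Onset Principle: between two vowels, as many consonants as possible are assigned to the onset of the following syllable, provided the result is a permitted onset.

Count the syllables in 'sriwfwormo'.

Vowels present: i, o, o; each is a nucleus, giving 3 syllables.

3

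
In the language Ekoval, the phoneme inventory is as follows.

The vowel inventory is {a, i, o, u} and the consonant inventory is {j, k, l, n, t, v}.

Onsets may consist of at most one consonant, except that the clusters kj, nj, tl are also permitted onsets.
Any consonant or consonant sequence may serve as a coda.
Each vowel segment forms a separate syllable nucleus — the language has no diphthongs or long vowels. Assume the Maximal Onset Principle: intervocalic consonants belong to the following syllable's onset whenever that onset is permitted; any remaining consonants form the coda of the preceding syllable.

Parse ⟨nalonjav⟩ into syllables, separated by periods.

Vowels present: a, o, a; each is a nucleus, giving 3 syllables.
σ1/σ2 boundary: /l/ → onset of the next syllable (single consonants are always licit onsets).
σ2/σ3 boundary: /nj/ — entire cluster is a permitted onset → onset /nj/, coda ∅.

na.lo.njav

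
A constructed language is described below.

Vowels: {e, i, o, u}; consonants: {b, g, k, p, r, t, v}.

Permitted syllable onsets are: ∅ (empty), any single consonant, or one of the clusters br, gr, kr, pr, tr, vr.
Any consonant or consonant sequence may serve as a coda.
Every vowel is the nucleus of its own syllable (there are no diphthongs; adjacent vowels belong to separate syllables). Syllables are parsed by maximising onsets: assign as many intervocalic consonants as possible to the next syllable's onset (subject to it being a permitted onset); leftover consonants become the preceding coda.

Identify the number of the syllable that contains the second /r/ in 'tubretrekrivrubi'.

Nuclei (vowels): u, e, e, i, u, i → 6 syllables.
V1 /u/ – V2 /e/: /br/ is a licit onset in full, so it all attaches to the next syllable.
V2 /e/ – V3 /e/: /tr/ — entire cluster is a permitted onset → onset /tr/, coda ∅.
V3 /e/ – V4 /i/: /kr/ is a licit onset in full, so it all attaches to the next syllable.
V4 /i/ – V5 /u/: /vr/ is a licit onset in full, so it all attaches to the next syllable.
V5 /u/ – V6 /i/: /b/ is a single consonant, so it becomes the next onset.
Putting it together: tu.bre.tre.kri.vru.bi.
The second /r/ is in the onset of syllable 3 (/tre/).

3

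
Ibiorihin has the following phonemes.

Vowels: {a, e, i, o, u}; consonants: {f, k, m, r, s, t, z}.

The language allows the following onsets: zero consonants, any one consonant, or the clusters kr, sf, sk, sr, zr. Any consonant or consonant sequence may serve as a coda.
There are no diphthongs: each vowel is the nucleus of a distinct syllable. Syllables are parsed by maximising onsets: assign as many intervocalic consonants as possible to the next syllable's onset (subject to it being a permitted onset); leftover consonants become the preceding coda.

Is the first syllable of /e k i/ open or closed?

open

Vowels present: e, i; each is a nucleus, giving 2 syllables.
/e…i/ gap (V1→V2): just /k/ — single C goes to the following onset.
Result: e.ki.
Syllable 1 is /e/; it ends in its nucleus with no coda, so it is open.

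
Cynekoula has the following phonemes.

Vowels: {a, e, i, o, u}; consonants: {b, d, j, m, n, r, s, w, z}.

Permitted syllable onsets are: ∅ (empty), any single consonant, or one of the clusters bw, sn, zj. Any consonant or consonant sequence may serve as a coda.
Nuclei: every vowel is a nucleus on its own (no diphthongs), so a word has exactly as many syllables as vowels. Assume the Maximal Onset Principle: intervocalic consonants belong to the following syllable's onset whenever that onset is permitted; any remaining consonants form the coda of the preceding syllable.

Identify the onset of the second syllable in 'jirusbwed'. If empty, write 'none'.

Nuclei (vowels): i, u, e → 3 syllables.
/i…u/ gap (V1→V2): just /r/ — single C goes to the following onset.
/u…e/ gap (V2→V3): /sbw/ — longest licit onset from the right is /bw/, leaving /s/ as coda.
Result: ji.rus.bwed.
Syllable 2 is /rus/: onset /r/, nucleus /u/, coda /s/.

r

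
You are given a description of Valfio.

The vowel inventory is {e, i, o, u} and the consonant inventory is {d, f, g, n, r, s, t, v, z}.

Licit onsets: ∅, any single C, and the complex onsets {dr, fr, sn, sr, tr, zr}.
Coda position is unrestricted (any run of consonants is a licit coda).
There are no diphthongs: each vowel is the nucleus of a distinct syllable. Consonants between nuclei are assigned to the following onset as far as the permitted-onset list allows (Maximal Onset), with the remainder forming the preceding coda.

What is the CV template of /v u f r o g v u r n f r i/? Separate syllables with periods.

The vowels are u, o, u, i — 4 nuclei, so 4 syllables.
/u…o/ gap (V1→V2): /fr/ — entire cluster is a permitted onset → onset /fr/, coda ∅.
/o…u/ gap (V2→V3): /gv/ splits as /g/ + /v/ (/v/ is the longest suffix that is a licit onset).
/u…i/ gap (V3→V4): /rnfr/ — longest licit onset from the right is /fr/, leaving /rn/ as coda.
Syllabification: vu.frog.vurn.fri.
Mapping each syllable to C/V: /vu/ → CV, /frog/ → CCVC, /vurn/ → CVCC, /fri/ → CCV.

CV.CCVC.CVCC.CCV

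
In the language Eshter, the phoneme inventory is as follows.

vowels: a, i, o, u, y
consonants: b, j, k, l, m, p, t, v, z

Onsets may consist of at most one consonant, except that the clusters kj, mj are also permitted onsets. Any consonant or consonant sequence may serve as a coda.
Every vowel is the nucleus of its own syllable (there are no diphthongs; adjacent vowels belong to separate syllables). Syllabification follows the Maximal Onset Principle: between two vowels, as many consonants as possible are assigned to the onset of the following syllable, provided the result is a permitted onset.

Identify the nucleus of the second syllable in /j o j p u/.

Vowels present: o, u; each is a nucleus, giving 2 syllables.
The second nucleus (vowel 2 from the left) is /u/.

u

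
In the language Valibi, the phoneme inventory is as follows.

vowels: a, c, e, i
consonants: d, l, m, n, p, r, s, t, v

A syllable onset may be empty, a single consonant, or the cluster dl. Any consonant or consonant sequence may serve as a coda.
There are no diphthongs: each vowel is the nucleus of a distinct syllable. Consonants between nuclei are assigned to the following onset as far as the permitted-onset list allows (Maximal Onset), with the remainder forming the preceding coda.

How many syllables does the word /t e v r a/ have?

Vowels present: e, a; each is a nucleus, giving 2 syllables.

2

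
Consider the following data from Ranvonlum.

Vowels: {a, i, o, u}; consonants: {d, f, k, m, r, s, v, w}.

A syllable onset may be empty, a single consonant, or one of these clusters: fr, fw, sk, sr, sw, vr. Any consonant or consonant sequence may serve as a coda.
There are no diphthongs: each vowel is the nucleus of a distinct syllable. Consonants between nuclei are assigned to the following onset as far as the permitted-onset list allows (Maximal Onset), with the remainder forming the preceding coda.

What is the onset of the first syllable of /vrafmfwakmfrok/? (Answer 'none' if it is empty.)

vr

Vowels present: a, a, o; each is a nucleus, giving 3 syllables.
V1 /a/ – V2 /a/: /fmfw/ — longest licit onset from the right is /fw/, leaving /fm/ as coda.
V2 /a/ – V3 /o/: /kmfr/ splits as /km/ + /fr/ (/fr/ is the longest suffix that is a licit onset).
So the parse is vrafm.fwakm.frok.
Syllable 1 is /vrafm/: onset /vr/, nucleus /a/, coda /fm/.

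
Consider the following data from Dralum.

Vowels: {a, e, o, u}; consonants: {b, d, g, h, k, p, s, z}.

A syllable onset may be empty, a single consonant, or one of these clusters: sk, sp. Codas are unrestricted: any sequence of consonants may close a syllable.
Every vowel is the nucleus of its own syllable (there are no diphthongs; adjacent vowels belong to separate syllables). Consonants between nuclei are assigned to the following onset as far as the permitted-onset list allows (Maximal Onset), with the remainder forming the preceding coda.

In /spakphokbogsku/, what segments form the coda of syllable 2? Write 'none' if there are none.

k

Vowels present: a, o, o, u; each is a nucleus, giving 4 syllables.
Between /a/ (V1) and /o/ (V2): /kph/ splits as /kp/ + /h/ (/h/ is the longest suffix that is a licit onset).
Between /o/ (V2) and /o/ (V3): cluster /kb/ — the longest permitted-onset suffix is /b/; onset = /b/, preceding coda = /k/.
Between /o/ (V3) and /u/ (V4): cluster /gsk/ — the longest permitted-onset suffix is /sk/; onset = /sk/, preceding coda = /g/.
Syllabification: spakp.hok.bog.sku.
Syllable 2 is /hok/: onset /h/, nucleus /o/, coda /k/.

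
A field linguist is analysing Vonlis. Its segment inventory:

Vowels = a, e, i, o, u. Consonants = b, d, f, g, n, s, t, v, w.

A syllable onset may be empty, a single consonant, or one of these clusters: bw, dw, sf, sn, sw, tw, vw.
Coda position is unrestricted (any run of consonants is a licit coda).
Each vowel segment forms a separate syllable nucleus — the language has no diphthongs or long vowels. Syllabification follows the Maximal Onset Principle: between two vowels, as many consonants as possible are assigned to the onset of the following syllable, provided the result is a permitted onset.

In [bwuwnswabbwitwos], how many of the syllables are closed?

3

Nuclei (vowels): u, a, i, o → 4 syllables.
V1 /u/ – V2 /a/: cluster /wnsw/ — the longest permitted-onset suffix is /sw/; onset = /sw/, preceding coda = /wn/.
V2 /a/ – V3 /i/: /bbw/ splits as /b/ + /bw/ (/bw/ is the longest suffix that is a licit onset).
V3 /i/ – V4 /o/: cluster /tw/ — /tw/ is itself a permitted onset, so the whole cluster goes right; preceding coda = ∅.
Putting it together: bwuwn.swab.bwi.twos.
Classifying each syllable: /bwuwn/ (closed), /swab/ (closed), /bwi/ (open), /twos/ (closed).
Closed syllables: 3.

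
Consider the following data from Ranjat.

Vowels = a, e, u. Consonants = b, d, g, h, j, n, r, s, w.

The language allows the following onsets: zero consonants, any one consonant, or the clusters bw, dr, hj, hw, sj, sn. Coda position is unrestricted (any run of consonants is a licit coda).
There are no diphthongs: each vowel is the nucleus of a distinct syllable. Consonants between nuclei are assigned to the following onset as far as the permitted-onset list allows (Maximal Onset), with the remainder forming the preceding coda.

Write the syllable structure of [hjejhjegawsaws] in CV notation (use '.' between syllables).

The vowels are e, e, a, a — 4 nuclei, so 4 syllables.
σ1/σ2 boundary: /jhj/ — longest licit onset from the right is /hj/, leaving /j/ as coda.
σ2/σ3 boundary: /g/ is a single consonant, so it becomes the next onset.
σ3/σ4 boundary: cluster /ws/ — the longest permitted-onset suffix is /s/; onset = /s/, preceding coda = /w/.
Syllabification: hjej.hje.gaw.saws.
Mapping each syllable to C/V: /hjej/ → CCVC, /hje/ → CCV, /gaw/ → CVC, /saws/ → CVCC.

CCVC.CCV.CVC.CVCC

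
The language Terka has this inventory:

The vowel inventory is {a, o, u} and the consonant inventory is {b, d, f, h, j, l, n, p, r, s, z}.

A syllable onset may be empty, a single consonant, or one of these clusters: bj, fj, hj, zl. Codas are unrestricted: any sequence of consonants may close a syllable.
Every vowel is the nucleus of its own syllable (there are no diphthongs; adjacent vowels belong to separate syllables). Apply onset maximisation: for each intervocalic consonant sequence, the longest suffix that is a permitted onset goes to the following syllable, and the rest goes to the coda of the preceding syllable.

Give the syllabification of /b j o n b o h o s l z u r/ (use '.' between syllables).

Nuclei (vowels): o, o, o, u → 4 syllables.
Between /o/ (V1) and /o/ (V2): /nb/ splits as /n/ + /b/ (/b/ is the longest suffix that is a licit onset).
Between /o/ (V2) and /o/ (V3): /h/ → onset of the next syllable (single consonants are always licit onsets).
Between /o/ (V3) and /u/ (V4): /slz/; trying suffixes from longest down, /z/ is the first permitted one, so coda /sl/ | onset /z/.

bjon.bo.hosl.zur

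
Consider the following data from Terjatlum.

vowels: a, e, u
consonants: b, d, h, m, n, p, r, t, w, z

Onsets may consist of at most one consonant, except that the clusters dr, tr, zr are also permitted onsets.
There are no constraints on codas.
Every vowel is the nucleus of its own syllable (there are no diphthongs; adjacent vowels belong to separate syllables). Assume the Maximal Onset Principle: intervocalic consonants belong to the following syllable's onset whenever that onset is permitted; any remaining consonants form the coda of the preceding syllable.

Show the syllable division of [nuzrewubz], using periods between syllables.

The vowels are u, e, u — 3 nuclei, so 3 syllables.
σ1/σ2 boundary: cluster /zr/ — /zr/ is itself a permitted onset, so the whole cluster goes right; preceding coda = ∅.
σ2/σ3 boundary: just /w/ — single C goes to the following onset.

nu.zre.wubz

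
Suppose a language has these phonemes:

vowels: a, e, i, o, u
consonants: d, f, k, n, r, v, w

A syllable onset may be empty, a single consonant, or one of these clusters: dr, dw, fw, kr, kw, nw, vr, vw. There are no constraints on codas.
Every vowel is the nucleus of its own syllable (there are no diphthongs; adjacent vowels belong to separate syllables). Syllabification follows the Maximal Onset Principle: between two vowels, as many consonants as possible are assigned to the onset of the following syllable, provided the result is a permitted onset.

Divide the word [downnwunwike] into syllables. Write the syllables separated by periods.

down.nwu.nwi.ke

Vowels present: o, u, i, e; each is a nucleus, giving 4 syllables.
σ1/σ2 boundary: /wnnw/ — longest licit onset from the right is /nw/, leaving /wn/ as coda.
σ2/σ3 boundary: /nw/ — entire cluster is a permitted onset → onset /nw/, coda ∅.
σ3/σ4 boundary: just /k/ — single C goes to the following onset.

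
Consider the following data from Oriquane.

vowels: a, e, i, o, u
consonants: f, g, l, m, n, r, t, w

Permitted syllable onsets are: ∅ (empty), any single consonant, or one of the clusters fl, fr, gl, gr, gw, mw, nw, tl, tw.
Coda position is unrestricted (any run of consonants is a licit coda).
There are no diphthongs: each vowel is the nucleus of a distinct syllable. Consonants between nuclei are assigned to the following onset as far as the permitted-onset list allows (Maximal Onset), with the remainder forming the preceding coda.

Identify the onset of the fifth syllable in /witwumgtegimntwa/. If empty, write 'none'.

Nuclei (vowels): i, u, e, i, a → 5 syllables.
σ1/σ2 boundary: /tw/ is a licit onset in full, so it all attaches to the next syllable.
σ2/σ3 boundary: /mgt/; trying suffixes from longest down, /t/ is the first permitted one, so coda /mg/ | onset /t/.
σ3/σ4 boundary: /g/ is a single consonant, so it becomes the next onset.
σ4/σ5 boundary: /mntw/; trying suffixes from longest down, /tw/ is the first permitted one, so coda /mn/ | onset /tw/.
Putting it together: wi.twumg.te.gimn.twa.
Syllable 5 is /twa/: onset /tw/, nucleus /a/, coda ∅.

tw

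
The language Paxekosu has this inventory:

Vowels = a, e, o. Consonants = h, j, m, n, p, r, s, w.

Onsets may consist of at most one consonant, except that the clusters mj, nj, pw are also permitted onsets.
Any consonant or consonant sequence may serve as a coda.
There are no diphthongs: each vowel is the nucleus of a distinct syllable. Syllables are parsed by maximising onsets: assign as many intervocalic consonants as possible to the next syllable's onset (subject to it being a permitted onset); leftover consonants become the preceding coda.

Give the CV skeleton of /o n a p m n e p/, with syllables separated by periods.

Nuclei (vowels): o, a, e → 3 syllables.
σ1/σ2 boundary: /n/ → onset of the next syllable (single consonants are always licit onsets).
σ2/σ3 boundary: /pmn/ splits as /pm/ + /n/ (/n/ is the longest suffix that is a licit onset).
Syllabification: o.napm.nep.
Mapping each syllable to C/V: /o/ → V, /napm/ → CVCC, /nep/ → CVC.

V.CVCC.CVC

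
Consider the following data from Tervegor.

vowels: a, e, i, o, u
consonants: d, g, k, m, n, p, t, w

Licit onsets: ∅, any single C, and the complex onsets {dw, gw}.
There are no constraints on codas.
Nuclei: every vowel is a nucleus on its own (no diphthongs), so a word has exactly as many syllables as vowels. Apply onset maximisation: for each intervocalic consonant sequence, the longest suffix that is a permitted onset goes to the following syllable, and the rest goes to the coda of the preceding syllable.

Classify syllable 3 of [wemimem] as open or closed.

closed

Nuclei (vowels): e, i, e → 3 syllables.
V1 /e/ – V2 /i/: /m/ is a single consonant, so it becomes the next onset.
V2 /i/ – V3 /e/: /m/ → onset of the next syllable (single consonants are always licit onsets).
So the parse is we.mi.mem.
Syllable 3 is /mem/ with coda /m/, so it is closed.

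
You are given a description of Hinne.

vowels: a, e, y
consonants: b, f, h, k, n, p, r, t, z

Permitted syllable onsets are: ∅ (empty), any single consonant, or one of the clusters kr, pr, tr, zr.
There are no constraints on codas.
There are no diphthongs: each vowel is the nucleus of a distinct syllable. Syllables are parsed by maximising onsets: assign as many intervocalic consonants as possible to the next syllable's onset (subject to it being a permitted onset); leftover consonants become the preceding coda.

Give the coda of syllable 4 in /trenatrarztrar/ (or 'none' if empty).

r

Nuclei (vowels): e, a, a, a → 4 syllables.
V1 /e/ – V2 /a/: /n/ is a single consonant, so it becomes the next onset.
V2 /a/ – V3 /a/: /tr/ is a licit onset in full, so it all attaches to the next syllable.
V3 /a/ – V4 /a/: /rztr/ — longest licit onset from the right is /tr/, leaving /rz/ as coda.
So the parse is tre.na.trarz.trar.
Syllable 4 is /trar/: onset /tr/, nucleus /a/, coda /r/.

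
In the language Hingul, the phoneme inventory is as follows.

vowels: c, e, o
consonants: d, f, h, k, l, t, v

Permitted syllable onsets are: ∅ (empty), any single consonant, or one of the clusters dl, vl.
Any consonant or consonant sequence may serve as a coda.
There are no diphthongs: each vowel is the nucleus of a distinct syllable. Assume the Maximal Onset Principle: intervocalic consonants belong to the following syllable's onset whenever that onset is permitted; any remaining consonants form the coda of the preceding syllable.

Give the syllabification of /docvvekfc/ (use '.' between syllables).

do.cv.vek.fc

Nuclei (vowels): o, c, e, c → 4 syllables.
V1 /o/ – V2 /c/: no consonants, so the boundary falls immediately after /o/.
V2 /c/ – V3 /e/: cluster /vv/ — the longest permitted-onset suffix is /v/; onset = /v/, preceding coda = /v/.
V3 /e/ – V4 /c/: /kf/ splits as /k/ + /f/ (/f/ is the longest suffix that is a licit onset).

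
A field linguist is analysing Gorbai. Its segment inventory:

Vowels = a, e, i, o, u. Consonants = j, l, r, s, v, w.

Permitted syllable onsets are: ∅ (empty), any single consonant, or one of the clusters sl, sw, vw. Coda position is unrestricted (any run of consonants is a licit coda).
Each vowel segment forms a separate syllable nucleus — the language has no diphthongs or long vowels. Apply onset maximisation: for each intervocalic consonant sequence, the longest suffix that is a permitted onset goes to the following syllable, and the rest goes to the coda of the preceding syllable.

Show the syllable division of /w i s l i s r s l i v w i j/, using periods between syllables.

Nuclei (vowels): i, i, i, i → 4 syllables.
/i…i/ gap (V1→V2): /sl/ is a licit onset in full, so it all attaches to the next syllable.
/i…i/ gap (V2→V3): /srsl/ — longest licit onset from the right is /sl/, leaving /sr/ as coda.
/i…i/ gap (V3→V4): /vw/ is a licit onset in full, so it all attaches to the next syllable.

wi.slisr.sli.vwij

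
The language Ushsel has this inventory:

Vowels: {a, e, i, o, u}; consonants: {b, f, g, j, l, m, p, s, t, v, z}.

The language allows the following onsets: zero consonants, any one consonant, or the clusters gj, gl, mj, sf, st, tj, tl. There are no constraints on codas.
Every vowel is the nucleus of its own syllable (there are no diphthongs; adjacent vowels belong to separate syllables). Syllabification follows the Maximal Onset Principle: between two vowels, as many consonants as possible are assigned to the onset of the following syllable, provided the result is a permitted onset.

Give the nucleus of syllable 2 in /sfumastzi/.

a

Vowels present: u, a, i; each is a nucleus, giving 3 syllables.
The second nucleus (vowel 2 from the left) is /a/.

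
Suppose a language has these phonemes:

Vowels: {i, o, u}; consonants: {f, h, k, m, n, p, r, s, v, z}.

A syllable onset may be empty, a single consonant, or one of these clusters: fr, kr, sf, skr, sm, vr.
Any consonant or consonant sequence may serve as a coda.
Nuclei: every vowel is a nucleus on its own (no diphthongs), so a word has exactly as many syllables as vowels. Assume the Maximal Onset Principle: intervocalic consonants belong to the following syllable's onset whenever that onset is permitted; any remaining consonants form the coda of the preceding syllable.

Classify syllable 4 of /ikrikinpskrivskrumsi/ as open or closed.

closed

The vowels are i, i, i, i, u, i — 6 nuclei, so 6 syllables.
V1 /i/ – V2 /i/: /kr/ — entire cluster is a permitted onset → onset /kr/, coda ∅.
V2 /i/ – V3 /i/: just /k/ — single C goes to the following onset.
V3 /i/ – V4 /i/: /npskr/ — longest licit onset from the right is /skr/, leaving /np/ as coda.
V4 /i/ – V5 /u/: /vskr/; trying suffixes from longest down, /skr/ is the first permitted one, so coda /v/ | onset /skr/.
V5 /u/ – V6 /i/: /ms/ — longest licit onset from the right is /s/, leaving /m/ as coda.
Result: i.kri.kinp.skriv.skrum.si.
Syllable 4 is /skriv/ with coda /v/, so it is closed.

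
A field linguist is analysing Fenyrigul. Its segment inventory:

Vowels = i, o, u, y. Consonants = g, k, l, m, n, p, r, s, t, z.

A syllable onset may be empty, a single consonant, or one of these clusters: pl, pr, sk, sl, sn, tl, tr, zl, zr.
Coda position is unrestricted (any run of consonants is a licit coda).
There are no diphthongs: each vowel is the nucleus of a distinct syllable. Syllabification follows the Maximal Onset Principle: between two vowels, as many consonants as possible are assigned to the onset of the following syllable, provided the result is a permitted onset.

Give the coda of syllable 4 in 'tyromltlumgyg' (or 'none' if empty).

The vowels are y, o, u, y — 4 nuclei, so 4 syllables.
/y…o/ gap (V1→V2): /r/ → onset of the next syllable (single consonants are always licit onsets).
/o…u/ gap (V2→V3): /mltl/ splits as /ml/ + /tl/ (/tl/ is the longest suffix that is a licit onset).
/u…y/ gap (V3→V4): /mg/ — longest licit onset from the right is /g/, leaving /m/ as coda.
Putting it together: ty.roml.tlum.gyg.
Syllable 4 is /gyg/: onset /g/, nucleus /y/, coda /g/.

g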